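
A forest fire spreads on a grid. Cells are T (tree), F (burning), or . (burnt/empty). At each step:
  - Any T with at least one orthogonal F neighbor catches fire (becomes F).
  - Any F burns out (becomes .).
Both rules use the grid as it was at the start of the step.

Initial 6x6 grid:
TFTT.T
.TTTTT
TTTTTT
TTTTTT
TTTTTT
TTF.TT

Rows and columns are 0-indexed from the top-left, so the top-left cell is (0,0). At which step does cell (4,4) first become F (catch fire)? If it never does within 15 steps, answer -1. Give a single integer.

Step 1: cell (4,4)='T' (+5 fires, +2 burnt)
Step 2: cell (4,4)='T' (+7 fires, +5 burnt)
Step 3: cell (4,4)='F' (+7 fires, +7 burnt)
  -> target ignites at step 3
Step 4: cell (4,4)='.' (+6 fires, +7 burnt)
Step 5: cell (4,4)='.' (+4 fires, +6 burnt)
Step 6: cell (4,4)='.' (+2 fires, +4 burnt)
Step 7: cell (4,4)='.' (+0 fires, +2 burnt)
  fire out at step 7

3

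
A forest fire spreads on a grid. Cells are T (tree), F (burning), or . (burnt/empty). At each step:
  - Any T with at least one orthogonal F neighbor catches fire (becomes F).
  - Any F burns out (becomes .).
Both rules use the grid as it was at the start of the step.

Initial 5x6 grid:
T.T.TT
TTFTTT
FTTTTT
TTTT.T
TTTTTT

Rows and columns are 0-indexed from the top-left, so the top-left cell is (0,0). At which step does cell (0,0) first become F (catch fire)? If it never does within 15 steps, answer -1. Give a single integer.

Step 1: cell (0,0)='T' (+7 fires, +2 burnt)
Step 2: cell (0,0)='F' (+6 fires, +7 burnt)
  -> target ignites at step 2
Step 3: cell (0,0)='.' (+6 fires, +6 burnt)
Step 4: cell (0,0)='.' (+3 fires, +6 burnt)
Step 5: cell (0,0)='.' (+2 fires, +3 burnt)
Step 6: cell (0,0)='.' (+1 fires, +2 burnt)
Step 7: cell (0,0)='.' (+0 fires, +1 burnt)
  fire out at step 7

2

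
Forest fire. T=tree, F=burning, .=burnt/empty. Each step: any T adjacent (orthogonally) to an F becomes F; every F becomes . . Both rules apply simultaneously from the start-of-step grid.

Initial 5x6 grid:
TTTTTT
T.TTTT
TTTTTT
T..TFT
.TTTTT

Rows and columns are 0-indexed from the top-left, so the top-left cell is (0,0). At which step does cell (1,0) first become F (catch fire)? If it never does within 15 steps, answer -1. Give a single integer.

Step 1: cell (1,0)='T' (+4 fires, +1 burnt)
Step 2: cell (1,0)='T' (+5 fires, +4 burnt)
Step 3: cell (1,0)='T' (+5 fires, +5 burnt)
Step 4: cell (1,0)='T' (+5 fires, +5 burnt)
Step 5: cell (1,0)='T' (+2 fires, +5 burnt)
Step 6: cell (1,0)='F' (+3 fires, +2 burnt)
  -> target ignites at step 6
Step 7: cell (1,0)='.' (+1 fires, +3 burnt)
Step 8: cell (1,0)='.' (+0 fires, +1 burnt)
  fire out at step 8

6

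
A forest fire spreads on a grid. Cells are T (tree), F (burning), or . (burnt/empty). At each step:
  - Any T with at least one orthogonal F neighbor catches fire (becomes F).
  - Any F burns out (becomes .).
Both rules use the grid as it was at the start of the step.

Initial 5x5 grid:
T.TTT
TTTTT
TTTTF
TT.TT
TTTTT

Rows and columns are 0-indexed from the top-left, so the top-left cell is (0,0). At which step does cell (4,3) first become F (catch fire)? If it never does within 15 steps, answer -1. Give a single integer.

Step 1: cell (4,3)='T' (+3 fires, +1 burnt)
Step 2: cell (4,3)='T' (+5 fires, +3 burnt)
Step 3: cell (4,3)='F' (+4 fires, +5 burnt)
  -> target ignites at step 3
Step 4: cell (4,3)='.' (+5 fires, +4 burnt)
Step 5: cell (4,3)='.' (+3 fires, +5 burnt)
Step 6: cell (4,3)='.' (+2 fires, +3 burnt)
Step 7: cell (4,3)='.' (+0 fires, +2 burnt)
  fire out at step 7

3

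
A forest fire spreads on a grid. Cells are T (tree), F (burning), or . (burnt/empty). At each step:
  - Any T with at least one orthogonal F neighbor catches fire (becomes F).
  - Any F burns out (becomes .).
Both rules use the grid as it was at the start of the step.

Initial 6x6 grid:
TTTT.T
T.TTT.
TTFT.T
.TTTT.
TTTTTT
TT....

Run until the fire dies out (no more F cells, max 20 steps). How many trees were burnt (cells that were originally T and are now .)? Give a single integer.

Step 1: +4 fires, +1 burnt (F count now 4)
Step 2: +6 fires, +4 burnt (F count now 6)
Step 3: +7 fires, +6 burnt (F count now 7)
Step 4: +4 fires, +7 burnt (F count now 4)
Step 5: +2 fires, +4 burnt (F count now 2)
Step 6: +0 fires, +2 burnt (F count now 0)
Fire out after step 6
Initially T: 25, now '.': 34
Total burnt (originally-T cells now '.'): 23

Answer: 23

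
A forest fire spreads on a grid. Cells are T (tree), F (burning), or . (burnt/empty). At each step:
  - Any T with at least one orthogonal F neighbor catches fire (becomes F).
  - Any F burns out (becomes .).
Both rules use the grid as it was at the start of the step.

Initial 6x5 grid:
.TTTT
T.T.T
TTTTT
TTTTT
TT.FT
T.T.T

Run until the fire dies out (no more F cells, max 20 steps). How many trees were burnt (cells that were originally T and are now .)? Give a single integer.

Answer: 22

Derivation:
Step 1: +2 fires, +1 burnt (F count now 2)
Step 2: +4 fires, +2 burnt (F count now 4)
Step 3: +3 fires, +4 burnt (F count now 3)
Step 4: +5 fires, +3 burnt (F count now 5)
Step 5: +4 fires, +5 burnt (F count now 4)
Step 6: +4 fires, +4 burnt (F count now 4)
Step 7: +0 fires, +4 burnt (F count now 0)
Fire out after step 7
Initially T: 23, now '.': 29
Total burnt (originally-T cells now '.'): 22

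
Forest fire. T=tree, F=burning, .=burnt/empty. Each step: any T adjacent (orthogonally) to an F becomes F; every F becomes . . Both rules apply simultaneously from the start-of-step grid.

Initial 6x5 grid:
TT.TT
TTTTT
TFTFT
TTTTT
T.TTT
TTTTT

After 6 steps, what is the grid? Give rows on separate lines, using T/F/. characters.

Step 1: 7 trees catch fire, 2 burn out
  TT.TT
  TFTFT
  F.F.F
  TFTFT
  T.TTT
  TTTTT
Step 2: 9 trees catch fire, 7 burn out
  TF.FT
  F.F.F
  .....
  F.F.F
  T.TFT
  TTTTT
Step 3: 6 trees catch fire, 9 burn out
  F...F
  .....
  .....
  .....
  F.F.F
  TTTFT
Step 4: 3 trees catch fire, 6 burn out
  .....
  .....
  .....
  .....
  .....
  FTF.F
Step 5: 1 trees catch fire, 3 burn out
  .....
  .....
  .....
  .....
  .....
  .F...
Step 6: 0 trees catch fire, 1 burn out
  .....
  .....
  .....
  .....
  .....
  .....

.....
.....
.....
.....
.....
.....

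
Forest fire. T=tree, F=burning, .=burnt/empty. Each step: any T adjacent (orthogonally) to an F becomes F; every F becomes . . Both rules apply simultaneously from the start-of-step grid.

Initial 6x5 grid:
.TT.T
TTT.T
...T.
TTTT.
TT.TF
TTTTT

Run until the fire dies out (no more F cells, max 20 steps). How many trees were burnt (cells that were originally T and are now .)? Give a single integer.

Answer: 13

Derivation:
Step 1: +2 fires, +1 burnt (F count now 2)
Step 2: +2 fires, +2 burnt (F count now 2)
Step 3: +3 fires, +2 burnt (F count now 3)
Step 4: +2 fires, +3 burnt (F count now 2)
Step 5: +3 fires, +2 burnt (F count now 3)
Step 6: +1 fires, +3 burnt (F count now 1)
Step 7: +0 fires, +1 burnt (F count now 0)
Fire out after step 7
Initially T: 20, now '.': 23
Total burnt (originally-T cells now '.'): 13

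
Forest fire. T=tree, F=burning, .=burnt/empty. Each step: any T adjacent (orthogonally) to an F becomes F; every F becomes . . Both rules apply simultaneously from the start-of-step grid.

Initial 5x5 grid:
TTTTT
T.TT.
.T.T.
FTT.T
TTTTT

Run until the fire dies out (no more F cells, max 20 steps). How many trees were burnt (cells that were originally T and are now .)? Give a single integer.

Step 1: +2 fires, +1 burnt (F count now 2)
Step 2: +3 fires, +2 burnt (F count now 3)
Step 3: +1 fires, +3 burnt (F count now 1)
Step 4: +1 fires, +1 burnt (F count now 1)
Step 5: +1 fires, +1 burnt (F count now 1)
Step 6: +1 fires, +1 burnt (F count now 1)
Step 7: +0 fires, +1 burnt (F count now 0)
Fire out after step 7
Initially T: 18, now '.': 16
Total burnt (originally-T cells now '.'): 9

Answer: 9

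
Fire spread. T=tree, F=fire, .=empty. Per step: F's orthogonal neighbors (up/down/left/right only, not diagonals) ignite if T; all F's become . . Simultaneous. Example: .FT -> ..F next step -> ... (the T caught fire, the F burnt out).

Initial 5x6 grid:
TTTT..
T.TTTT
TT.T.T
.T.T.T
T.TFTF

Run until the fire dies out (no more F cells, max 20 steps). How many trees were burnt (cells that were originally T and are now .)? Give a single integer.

Step 1: +4 fires, +2 burnt (F count now 4)
Step 2: +2 fires, +4 burnt (F count now 2)
Step 3: +2 fires, +2 burnt (F count now 2)
Step 4: +3 fires, +2 burnt (F count now 3)
Step 5: +1 fires, +3 burnt (F count now 1)
Step 6: +1 fires, +1 burnt (F count now 1)
Step 7: +1 fires, +1 burnt (F count now 1)
Step 8: +1 fires, +1 burnt (F count now 1)
Step 9: +1 fires, +1 burnt (F count now 1)
Step 10: +1 fires, +1 burnt (F count now 1)
Step 11: +1 fires, +1 burnt (F count now 1)
Step 12: +0 fires, +1 burnt (F count now 0)
Fire out after step 12
Initially T: 19, now '.': 29
Total burnt (originally-T cells now '.'): 18

Answer: 18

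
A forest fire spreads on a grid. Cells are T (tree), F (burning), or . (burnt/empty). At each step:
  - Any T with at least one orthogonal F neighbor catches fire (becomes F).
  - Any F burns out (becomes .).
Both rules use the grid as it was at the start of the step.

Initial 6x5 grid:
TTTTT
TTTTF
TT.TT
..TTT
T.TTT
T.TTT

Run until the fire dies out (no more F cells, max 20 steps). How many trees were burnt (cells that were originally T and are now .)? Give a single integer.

Answer: 22

Derivation:
Step 1: +3 fires, +1 burnt (F count now 3)
Step 2: +4 fires, +3 burnt (F count now 4)
Step 3: +4 fires, +4 burnt (F count now 4)
Step 4: +6 fires, +4 burnt (F count now 6)
Step 5: +4 fires, +6 burnt (F count now 4)
Step 6: +1 fires, +4 burnt (F count now 1)
Step 7: +0 fires, +1 burnt (F count now 0)
Fire out after step 7
Initially T: 24, now '.': 28
Total burnt (originally-T cells now '.'): 22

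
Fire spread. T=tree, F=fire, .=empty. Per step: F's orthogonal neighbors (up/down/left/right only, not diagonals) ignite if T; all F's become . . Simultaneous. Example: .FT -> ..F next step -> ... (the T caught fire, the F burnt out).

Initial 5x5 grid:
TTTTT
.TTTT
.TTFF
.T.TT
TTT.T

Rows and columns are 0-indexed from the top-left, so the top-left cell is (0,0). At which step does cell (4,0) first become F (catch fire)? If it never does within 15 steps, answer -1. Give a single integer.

Step 1: cell (4,0)='T' (+5 fires, +2 burnt)
Step 2: cell (4,0)='T' (+5 fires, +5 burnt)
Step 3: cell (4,0)='T' (+3 fires, +5 burnt)
Step 4: cell (4,0)='T' (+2 fires, +3 burnt)
Step 5: cell (4,0)='F' (+3 fires, +2 burnt)
  -> target ignites at step 5
Step 6: cell (4,0)='.' (+0 fires, +3 burnt)
  fire out at step 6

5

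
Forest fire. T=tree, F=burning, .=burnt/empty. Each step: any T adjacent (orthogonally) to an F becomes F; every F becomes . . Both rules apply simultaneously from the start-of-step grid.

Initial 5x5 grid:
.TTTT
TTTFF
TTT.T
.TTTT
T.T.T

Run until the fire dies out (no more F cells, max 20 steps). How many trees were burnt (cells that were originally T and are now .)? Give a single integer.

Step 1: +4 fires, +2 burnt (F count now 4)
Step 2: +4 fires, +4 burnt (F count now 4)
Step 3: +6 fires, +4 burnt (F count now 6)
Step 4: +3 fires, +6 burnt (F count now 3)
Step 5: +0 fires, +3 burnt (F count now 0)
Fire out after step 5
Initially T: 18, now '.': 24
Total burnt (originally-T cells now '.'): 17

Answer: 17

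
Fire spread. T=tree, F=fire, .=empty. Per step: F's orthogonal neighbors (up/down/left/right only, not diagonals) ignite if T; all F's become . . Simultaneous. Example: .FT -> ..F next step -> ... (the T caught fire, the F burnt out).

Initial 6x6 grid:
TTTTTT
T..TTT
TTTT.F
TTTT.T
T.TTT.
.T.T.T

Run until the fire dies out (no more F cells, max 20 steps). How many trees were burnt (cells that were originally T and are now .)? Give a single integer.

Answer: 24

Derivation:
Step 1: +2 fires, +1 burnt (F count now 2)
Step 2: +2 fires, +2 burnt (F count now 2)
Step 3: +2 fires, +2 burnt (F count now 2)
Step 4: +2 fires, +2 burnt (F count now 2)
Step 5: +3 fires, +2 burnt (F count now 3)
Step 6: +4 fires, +3 burnt (F count now 4)
Step 7: +6 fires, +4 burnt (F count now 6)
Step 8: +2 fires, +6 burnt (F count now 2)
Step 9: +1 fires, +2 burnt (F count now 1)
Step 10: +0 fires, +1 burnt (F count now 0)
Fire out after step 10
Initially T: 26, now '.': 34
Total burnt (originally-T cells now '.'): 24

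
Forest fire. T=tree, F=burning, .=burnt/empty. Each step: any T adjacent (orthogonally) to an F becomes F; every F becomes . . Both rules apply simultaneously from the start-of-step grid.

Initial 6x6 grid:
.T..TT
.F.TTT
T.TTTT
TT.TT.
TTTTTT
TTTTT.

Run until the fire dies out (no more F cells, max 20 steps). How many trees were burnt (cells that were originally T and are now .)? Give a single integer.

Answer: 1

Derivation:
Step 1: +1 fires, +1 burnt (F count now 1)
Step 2: +0 fires, +1 burnt (F count now 0)
Fire out after step 2
Initially T: 26, now '.': 11
Total burnt (originally-T cells now '.'): 1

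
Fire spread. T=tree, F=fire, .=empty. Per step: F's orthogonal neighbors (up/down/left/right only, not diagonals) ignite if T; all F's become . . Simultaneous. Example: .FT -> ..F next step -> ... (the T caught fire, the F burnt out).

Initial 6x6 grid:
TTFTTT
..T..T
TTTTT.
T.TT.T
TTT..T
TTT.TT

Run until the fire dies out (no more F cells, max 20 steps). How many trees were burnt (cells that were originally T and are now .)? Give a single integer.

Answer: 21

Derivation:
Step 1: +3 fires, +1 burnt (F count now 3)
Step 2: +3 fires, +3 burnt (F count now 3)
Step 3: +4 fires, +3 burnt (F count now 4)
Step 4: +5 fires, +4 burnt (F count now 5)
Step 5: +3 fires, +5 burnt (F count now 3)
Step 6: +2 fires, +3 burnt (F count now 2)
Step 7: +1 fires, +2 burnt (F count now 1)
Step 8: +0 fires, +1 burnt (F count now 0)
Fire out after step 8
Initially T: 25, now '.': 32
Total burnt (originally-T cells now '.'): 21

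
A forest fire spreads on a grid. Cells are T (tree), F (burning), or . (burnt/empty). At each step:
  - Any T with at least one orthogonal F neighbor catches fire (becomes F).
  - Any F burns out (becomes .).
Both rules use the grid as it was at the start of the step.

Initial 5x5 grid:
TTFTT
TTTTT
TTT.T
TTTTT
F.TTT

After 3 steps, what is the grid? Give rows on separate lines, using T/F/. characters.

Step 1: 4 trees catch fire, 2 burn out
  TF.FT
  TTFTT
  TTT.T
  FTTTT
  ..TTT
Step 2: 7 trees catch fire, 4 burn out
  F...F
  TF.FT
  FTF.T
  .FTTT
  ..TTT
Step 3: 4 trees catch fire, 7 burn out
  .....
  F...F
  .F..T
  ..FTT
  ..TTT

.....
F...F
.F..T
..FTT
..TTT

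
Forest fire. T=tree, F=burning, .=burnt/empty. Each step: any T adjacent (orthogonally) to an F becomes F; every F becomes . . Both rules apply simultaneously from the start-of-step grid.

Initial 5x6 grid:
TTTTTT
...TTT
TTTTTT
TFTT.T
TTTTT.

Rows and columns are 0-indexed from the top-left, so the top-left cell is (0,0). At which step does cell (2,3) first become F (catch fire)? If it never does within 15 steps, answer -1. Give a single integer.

Step 1: cell (2,3)='T' (+4 fires, +1 burnt)
Step 2: cell (2,3)='T' (+5 fires, +4 burnt)
Step 3: cell (2,3)='F' (+2 fires, +5 burnt)
  -> target ignites at step 3
Step 4: cell (2,3)='.' (+3 fires, +2 burnt)
Step 5: cell (2,3)='.' (+3 fires, +3 burnt)
Step 6: cell (2,3)='.' (+4 fires, +3 burnt)
Step 7: cell (2,3)='.' (+2 fires, +4 burnt)
Step 8: cell (2,3)='.' (+1 fires, +2 burnt)
Step 9: cell (2,3)='.' (+0 fires, +1 burnt)
  fire out at step 9

3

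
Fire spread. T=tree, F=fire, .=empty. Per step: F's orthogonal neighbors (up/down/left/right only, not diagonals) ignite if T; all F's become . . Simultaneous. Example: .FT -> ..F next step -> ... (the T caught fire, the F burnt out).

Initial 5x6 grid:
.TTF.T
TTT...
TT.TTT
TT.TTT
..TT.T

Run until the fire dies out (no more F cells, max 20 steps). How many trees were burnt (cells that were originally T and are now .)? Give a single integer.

Answer: 9

Derivation:
Step 1: +1 fires, +1 burnt (F count now 1)
Step 2: +2 fires, +1 burnt (F count now 2)
Step 3: +1 fires, +2 burnt (F count now 1)
Step 4: +2 fires, +1 burnt (F count now 2)
Step 5: +2 fires, +2 burnt (F count now 2)
Step 6: +1 fires, +2 burnt (F count now 1)
Step 7: +0 fires, +1 burnt (F count now 0)
Fire out after step 7
Initially T: 19, now '.': 20
Total burnt (originally-T cells now '.'): 9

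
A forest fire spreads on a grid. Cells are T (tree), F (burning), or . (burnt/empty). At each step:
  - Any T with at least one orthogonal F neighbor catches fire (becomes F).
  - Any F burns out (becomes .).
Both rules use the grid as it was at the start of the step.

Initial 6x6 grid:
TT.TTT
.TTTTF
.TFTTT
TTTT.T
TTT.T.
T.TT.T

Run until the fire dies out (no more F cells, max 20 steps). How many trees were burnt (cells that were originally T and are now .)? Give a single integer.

Answer: 24

Derivation:
Step 1: +7 fires, +2 burnt (F count now 7)
Step 2: +8 fires, +7 burnt (F count now 8)
Step 3: +5 fires, +8 burnt (F count now 5)
Step 4: +3 fires, +5 burnt (F count now 3)
Step 5: +1 fires, +3 burnt (F count now 1)
Step 6: +0 fires, +1 burnt (F count now 0)
Fire out after step 6
Initially T: 26, now '.': 34
Total burnt (originally-T cells now '.'): 24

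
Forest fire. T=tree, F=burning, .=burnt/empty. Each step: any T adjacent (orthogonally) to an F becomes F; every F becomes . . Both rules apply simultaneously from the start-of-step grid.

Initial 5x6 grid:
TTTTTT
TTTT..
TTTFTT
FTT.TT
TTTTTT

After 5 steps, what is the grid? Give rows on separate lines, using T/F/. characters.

Step 1: 6 trees catch fire, 2 burn out
  TTTTTT
  TTTF..
  FTF.FT
  .FT.TT
  FTTTTT
Step 2: 8 trees catch fire, 6 burn out
  TTTFTT
  FTF...
  .F...F
  ..F.FT
  .FTTTT
Step 3: 7 trees catch fire, 8 burn out
  FTF.FT
  .F....
  ......
  .....F
  ..FTFT
Step 4: 4 trees catch fire, 7 burn out
  .F...F
  ......
  ......
  ......
  ...F.F
Step 5: 0 trees catch fire, 4 burn out
  ......
  ......
  ......
  ......
  ......

......
......
......
......
......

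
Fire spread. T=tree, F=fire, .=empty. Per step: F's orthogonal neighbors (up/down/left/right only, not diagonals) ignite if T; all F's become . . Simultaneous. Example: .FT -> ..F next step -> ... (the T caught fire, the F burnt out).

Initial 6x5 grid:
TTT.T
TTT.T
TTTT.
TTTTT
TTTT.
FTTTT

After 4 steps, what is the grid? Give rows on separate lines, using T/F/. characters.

Step 1: 2 trees catch fire, 1 burn out
  TTT.T
  TTT.T
  TTTT.
  TTTTT
  FTTT.
  .FTTT
Step 2: 3 trees catch fire, 2 burn out
  TTT.T
  TTT.T
  TTTT.
  FTTTT
  .FTT.
  ..FTT
Step 3: 4 trees catch fire, 3 burn out
  TTT.T
  TTT.T
  FTTT.
  .FTTT
  ..FT.
  ...FT
Step 4: 5 trees catch fire, 4 burn out
  TTT.T
  FTT.T
  .FTT.
  ..FTT
  ...F.
  ....F

TTT.T
FTT.T
.FTT.
..FTT
...F.
....F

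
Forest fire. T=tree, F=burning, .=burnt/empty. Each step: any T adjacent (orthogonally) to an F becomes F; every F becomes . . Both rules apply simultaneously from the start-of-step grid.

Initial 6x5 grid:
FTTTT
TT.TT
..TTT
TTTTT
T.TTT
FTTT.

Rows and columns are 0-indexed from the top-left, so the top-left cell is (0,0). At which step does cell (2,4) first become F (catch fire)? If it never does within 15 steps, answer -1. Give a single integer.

Step 1: cell (2,4)='T' (+4 fires, +2 burnt)
Step 2: cell (2,4)='T' (+4 fires, +4 burnt)
Step 3: cell (2,4)='T' (+4 fires, +4 burnt)
Step 4: cell (2,4)='T' (+4 fires, +4 burnt)
Step 5: cell (2,4)='T' (+5 fires, +4 burnt)
Step 6: cell (2,4)='F' (+2 fires, +5 burnt)
  -> target ignites at step 6
Step 7: cell (2,4)='.' (+0 fires, +2 burnt)
  fire out at step 7

6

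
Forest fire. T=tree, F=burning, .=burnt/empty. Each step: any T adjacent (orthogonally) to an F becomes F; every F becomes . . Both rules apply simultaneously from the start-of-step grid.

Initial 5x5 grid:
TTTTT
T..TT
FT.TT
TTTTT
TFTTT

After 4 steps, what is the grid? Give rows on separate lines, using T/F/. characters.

Step 1: 6 trees catch fire, 2 burn out
  TTTTT
  F..TT
  .F.TT
  FFTTT
  F.FTT
Step 2: 3 trees catch fire, 6 burn out
  FTTTT
  ...TT
  ...TT
  ..FTT
  ...FT
Step 3: 3 trees catch fire, 3 burn out
  .FTTT
  ...TT
  ...TT
  ...FT
  ....F
Step 4: 3 trees catch fire, 3 burn out
  ..FTT
  ...TT
  ...FT
  ....F
  .....

..FTT
...TT
...FT
....F
.....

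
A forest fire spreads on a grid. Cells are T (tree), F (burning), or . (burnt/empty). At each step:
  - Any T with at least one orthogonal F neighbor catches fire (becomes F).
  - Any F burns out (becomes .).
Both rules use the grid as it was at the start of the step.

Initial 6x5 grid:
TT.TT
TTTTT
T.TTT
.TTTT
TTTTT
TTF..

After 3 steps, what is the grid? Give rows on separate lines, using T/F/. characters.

Step 1: 2 trees catch fire, 1 burn out
  TT.TT
  TTTTT
  T.TTT
  .TTTT
  TTFTT
  TF...
Step 2: 4 trees catch fire, 2 burn out
  TT.TT
  TTTTT
  T.TTT
  .TFTT
  TF.FT
  F....
Step 3: 5 trees catch fire, 4 burn out
  TT.TT
  TTTTT
  T.FTT
  .F.FT
  F...F
  .....

TT.TT
TTTTT
T.FTT
.F.FT
F...F
.....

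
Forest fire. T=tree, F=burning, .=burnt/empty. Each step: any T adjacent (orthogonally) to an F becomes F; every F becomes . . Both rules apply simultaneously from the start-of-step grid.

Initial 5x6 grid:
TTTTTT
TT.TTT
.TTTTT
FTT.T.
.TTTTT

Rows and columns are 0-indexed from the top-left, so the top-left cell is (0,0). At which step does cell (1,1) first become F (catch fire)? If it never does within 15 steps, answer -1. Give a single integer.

Step 1: cell (1,1)='T' (+1 fires, +1 burnt)
Step 2: cell (1,1)='T' (+3 fires, +1 burnt)
Step 3: cell (1,1)='F' (+3 fires, +3 burnt)
  -> target ignites at step 3
Step 4: cell (1,1)='.' (+4 fires, +3 burnt)
Step 5: cell (1,1)='.' (+5 fires, +4 burnt)
Step 6: cell (1,1)='.' (+5 fires, +5 burnt)
Step 7: cell (1,1)='.' (+2 fires, +5 burnt)
Step 8: cell (1,1)='.' (+1 fires, +2 burnt)
Step 9: cell (1,1)='.' (+0 fires, +1 burnt)
  fire out at step 9

3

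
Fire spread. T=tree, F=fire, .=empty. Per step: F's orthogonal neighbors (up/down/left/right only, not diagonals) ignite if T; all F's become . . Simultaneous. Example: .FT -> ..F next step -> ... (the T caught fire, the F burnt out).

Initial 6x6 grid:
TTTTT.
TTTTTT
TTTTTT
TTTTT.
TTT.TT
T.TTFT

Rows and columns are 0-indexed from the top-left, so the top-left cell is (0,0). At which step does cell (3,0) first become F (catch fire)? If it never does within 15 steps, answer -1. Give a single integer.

Step 1: cell (3,0)='T' (+3 fires, +1 burnt)
Step 2: cell (3,0)='T' (+3 fires, +3 burnt)
Step 3: cell (3,0)='T' (+3 fires, +3 burnt)
Step 4: cell (3,0)='T' (+5 fires, +3 burnt)
Step 5: cell (3,0)='T' (+6 fires, +5 burnt)
Step 6: cell (3,0)='F' (+5 fires, +6 burnt)
  -> target ignites at step 6
Step 7: cell (3,0)='.' (+3 fires, +5 burnt)
Step 8: cell (3,0)='.' (+2 fires, +3 burnt)
Step 9: cell (3,0)='.' (+1 fires, +2 burnt)
Step 10: cell (3,0)='.' (+0 fires, +1 burnt)
  fire out at step 10

6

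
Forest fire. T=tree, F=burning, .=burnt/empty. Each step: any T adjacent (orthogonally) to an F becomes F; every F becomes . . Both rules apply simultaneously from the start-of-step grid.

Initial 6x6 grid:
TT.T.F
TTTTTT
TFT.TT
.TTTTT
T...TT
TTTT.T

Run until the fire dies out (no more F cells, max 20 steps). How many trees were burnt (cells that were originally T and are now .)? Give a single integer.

Step 1: +5 fires, +2 burnt (F count now 5)
Step 2: +6 fires, +5 burnt (F count now 6)
Step 3: +5 fires, +6 burnt (F count now 5)
Step 4: +3 fires, +5 burnt (F count now 3)
Step 5: +2 fires, +3 burnt (F count now 2)
Step 6: +0 fires, +2 burnt (F count now 0)
Fire out after step 6
Initially T: 26, now '.': 31
Total burnt (originally-T cells now '.'): 21

Answer: 21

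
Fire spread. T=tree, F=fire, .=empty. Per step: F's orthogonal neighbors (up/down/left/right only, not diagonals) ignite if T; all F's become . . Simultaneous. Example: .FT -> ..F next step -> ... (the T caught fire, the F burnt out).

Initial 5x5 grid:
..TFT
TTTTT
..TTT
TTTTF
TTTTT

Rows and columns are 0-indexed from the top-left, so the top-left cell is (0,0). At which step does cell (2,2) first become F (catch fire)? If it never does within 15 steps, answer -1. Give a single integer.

Step 1: cell (2,2)='T' (+6 fires, +2 burnt)
Step 2: cell (2,2)='T' (+5 fires, +6 burnt)
Step 3: cell (2,2)='F' (+4 fires, +5 burnt)
  -> target ignites at step 3
Step 4: cell (2,2)='.' (+3 fires, +4 burnt)
Step 5: cell (2,2)='.' (+1 fires, +3 burnt)
Step 6: cell (2,2)='.' (+0 fires, +1 burnt)
  fire out at step 6

3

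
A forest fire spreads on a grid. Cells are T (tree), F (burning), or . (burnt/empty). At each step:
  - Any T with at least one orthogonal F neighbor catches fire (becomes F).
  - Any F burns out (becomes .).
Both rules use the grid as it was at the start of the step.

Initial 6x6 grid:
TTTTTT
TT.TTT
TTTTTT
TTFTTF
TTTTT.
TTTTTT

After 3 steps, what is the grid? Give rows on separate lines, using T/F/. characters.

Step 1: 6 trees catch fire, 2 burn out
  TTTTTT
  TT.TTT
  TTFTTF
  TF.FF.
  TTFTT.
  TTTTTT
Step 2: 9 trees catch fire, 6 burn out
  TTTTTT
  TT.TTF
  TF.FF.
  F.....
  TF.FF.
  TTFTTT
Step 3: 9 trees catch fire, 9 burn out
  TTTTTF
  TF.FF.
  F.....
  ......
  F.....
  TF.FFT

TTTTTF
TF.FF.
F.....
......
F.....
TF.FFT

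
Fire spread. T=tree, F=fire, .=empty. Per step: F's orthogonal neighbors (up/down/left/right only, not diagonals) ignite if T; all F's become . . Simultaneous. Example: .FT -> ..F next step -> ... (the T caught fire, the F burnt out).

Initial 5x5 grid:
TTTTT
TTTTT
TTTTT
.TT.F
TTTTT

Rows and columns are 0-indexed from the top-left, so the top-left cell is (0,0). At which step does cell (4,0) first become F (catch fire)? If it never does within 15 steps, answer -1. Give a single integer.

Step 1: cell (4,0)='T' (+2 fires, +1 burnt)
Step 2: cell (4,0)='T' (+3 fires, +2 burnt)
Step 3: cell (4,0)='T' (+4 fires, +3 burnt)
Step 4: cell (4,0)='T' (+5 fires, +4 burnt)
Step 5: cell (4,0)='F' (+5 fires, +5 burnt)
  -> target ignites at step 5
Step 6: cell (4,0)='.' (+2 fires, +5 burnt)
Step 7: cell (4,0)='.' (+1 fires, +2 burnt)
Step 8: cell (4,0)='.' (+0 fires, +1 burnt)
  fire out at step 8

5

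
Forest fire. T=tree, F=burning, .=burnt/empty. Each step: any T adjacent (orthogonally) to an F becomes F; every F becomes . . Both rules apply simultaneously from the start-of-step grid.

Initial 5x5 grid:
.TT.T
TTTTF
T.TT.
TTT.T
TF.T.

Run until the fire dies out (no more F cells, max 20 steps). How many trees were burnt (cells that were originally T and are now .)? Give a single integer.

Answer: 14

Derivation:
Step 1: +4 fires, +2 burnt (F count now 4)
Step 2: +4 fires, +4 burnt (F count now 4)
Step 3: +4 fires, +4 burnt (F count now 4)
Step 4: +2 fires, +4 burnt (F count now 2)
Step 5: +0 fires, +2 burnt (F count now 0)
Fire out after step 5
Initially T: 16, now '.': 23
Total burnt (originally-T cells now '.'): 14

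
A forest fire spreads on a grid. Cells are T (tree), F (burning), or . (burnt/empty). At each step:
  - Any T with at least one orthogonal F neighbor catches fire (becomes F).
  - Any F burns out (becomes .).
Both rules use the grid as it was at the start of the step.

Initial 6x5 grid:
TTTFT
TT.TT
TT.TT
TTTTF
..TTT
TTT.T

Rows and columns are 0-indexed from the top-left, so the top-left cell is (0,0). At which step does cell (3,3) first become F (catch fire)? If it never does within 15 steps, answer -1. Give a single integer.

Step 1: cell (3,3)='F' (+6 fires, +2 burnt)
  -> target ignites at step 1
Step 2: cell (3,3)='.' (+6 fires, +6 burnt)
Step 3: cell (3,3)='.' (+4 fires, +6 burnt)
Step 4: cell (3,3)='.' (+4 fires, +4 burnt)
Step 5: cell (3,3)='.' (+2 fires, +4 burnt)
Step 6: cell (3,3)='.' (+1 fires, +2 burnt)
Step 7: cell (3,3)='.' (+0 fires, +1 burnt)
  fire out at step 7

1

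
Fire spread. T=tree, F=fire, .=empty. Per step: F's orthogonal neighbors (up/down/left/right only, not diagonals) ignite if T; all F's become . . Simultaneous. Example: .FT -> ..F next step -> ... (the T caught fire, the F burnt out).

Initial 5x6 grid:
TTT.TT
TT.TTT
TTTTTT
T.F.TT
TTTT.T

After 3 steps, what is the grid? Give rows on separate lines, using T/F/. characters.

Step 1: 2 trees catch fire, 1 burn out
  TTT.TT
  TT.TTT
  TTFTTT
  T...TT
  TTFT.T
Step 2: 4 trees catch fire, 2 burn out
  TTT.TT
  TT.TTT
  TF.FTT
  T...TT
  TF.F.T
Step 3: 5 trees catch fire, 4 burn out
  TTT.TT
  TF.FTT
  F...FT
  T...TT
  F....T

TTT.TT
TF.FTT
F...FT
T...TT
F....T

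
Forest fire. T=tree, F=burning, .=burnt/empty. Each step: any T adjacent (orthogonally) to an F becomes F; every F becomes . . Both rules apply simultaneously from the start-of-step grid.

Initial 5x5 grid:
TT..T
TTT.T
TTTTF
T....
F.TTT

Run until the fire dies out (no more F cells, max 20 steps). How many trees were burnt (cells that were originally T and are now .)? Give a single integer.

Step 1: +3 fires, +2 burnt (F count now 3)
Step 2: +3 fires, +3 burnt (F count now 3)
Step 3: +3 fires, +3 burnt (F count now 3)
Step 4: +2 fires, +3 burnt (F count now 2)
Step 5: +1 fires, +2 burnt (F count now 1)
Step 6: +0 fires, +1 burnt (F count now 0)
Fire out after step 6
Initially T: 15, now '.': 22
Total burnt (originally-T cells now '.'): 12

Answer: 12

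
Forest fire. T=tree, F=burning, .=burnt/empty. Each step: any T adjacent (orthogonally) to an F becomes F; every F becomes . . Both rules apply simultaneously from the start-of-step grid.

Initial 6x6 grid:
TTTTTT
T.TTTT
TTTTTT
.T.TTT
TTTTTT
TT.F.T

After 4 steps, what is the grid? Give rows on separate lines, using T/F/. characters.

Step 1: 1 trees catch fire, 1 burn out
  TTTTTT
  T.TTTT
  TTTTTT
  .T.TTT
  TTTFTT
  TT...T
Step 2: 3 trees catch fire, 1 burn out
  TTTTTT
  T.TTTT
  TTTTTT
  .T.FTT
  TTF.FT
  TT...T
Step 3: 4 trees catch fire, 3 burn out
  TTTTTT
  T.TTTT
  TTTFTT
  .T..FT
  TF...F
  TT...T
Step 4: 8 trees catch fire, 4 burn out
  TTTTTT
  T.TFTT
  TTF.FT
  .F...F
  F.....
  TF...F

TTTTTT
T.TFTT
TTF.FT
.F...F
F.....
TF...F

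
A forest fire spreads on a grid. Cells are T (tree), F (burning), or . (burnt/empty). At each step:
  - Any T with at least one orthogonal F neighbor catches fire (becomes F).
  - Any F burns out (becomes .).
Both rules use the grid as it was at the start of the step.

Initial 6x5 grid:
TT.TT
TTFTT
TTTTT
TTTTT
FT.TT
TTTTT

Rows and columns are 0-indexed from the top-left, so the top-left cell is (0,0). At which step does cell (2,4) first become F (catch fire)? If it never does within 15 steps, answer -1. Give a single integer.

Step 1: cell (2,4)='T' (+6 fires, +2 burnt)
Step 2: cell (2,4)='T' (+10 fires, +6 burnt)
Step 3: cell (2,4)='F' (+5 fires, +10 burnt)
  -> target ignites at step 3
Step 4: cell (2,4)='.' (+3 fires, +5 burnt)
Step 5: cell (2,4)='.' (+2 fires, +3 burnt)
Step 6: cell (2,4)='.' (+0 fires, +2 burnt)
  fire out at step 6

3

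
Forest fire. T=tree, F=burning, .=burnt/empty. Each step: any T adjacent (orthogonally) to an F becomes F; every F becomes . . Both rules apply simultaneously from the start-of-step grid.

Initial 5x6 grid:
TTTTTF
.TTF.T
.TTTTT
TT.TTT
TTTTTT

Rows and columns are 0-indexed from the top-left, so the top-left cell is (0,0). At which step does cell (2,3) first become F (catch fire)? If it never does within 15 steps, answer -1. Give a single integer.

Step 1: cell (2,3)='F' (+5 fires, +2 burnt)
  -> target ignites at step 1
Step 2: cell (2,3)='.' (+6 fires, +5 burnt)
Step 3: cell (2,3)='.' (+5 fires, +6 burnt)
Step 4: cell (2,3)='.' (+5 fires, +5 burnt)
Step 5: cell (2,3)='.' (+2 fires, +5 burnt)
Step 6: cell (2,3)='.' (+1 fires, +2 burnt)
Step 7: cell (2,3)='.' (+0 fires, +1 burnt)
  fire out at step 7

1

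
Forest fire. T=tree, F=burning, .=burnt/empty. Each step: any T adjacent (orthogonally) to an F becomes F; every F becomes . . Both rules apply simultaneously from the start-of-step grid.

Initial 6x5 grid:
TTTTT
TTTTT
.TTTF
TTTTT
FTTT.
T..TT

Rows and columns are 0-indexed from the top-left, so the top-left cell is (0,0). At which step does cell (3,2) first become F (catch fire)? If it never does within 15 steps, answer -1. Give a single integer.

Step 1: cell (3,2)='T' (+6 fires, +2 burnt)
Step 2: cell (3,2)='T' (+6 fires, +6 burnt)
Step 3: cell (3,2)='F' (+5 fires, +6 burnt)
  -> target ignites at step 3
Step 4: cell (3,2)='.' (+3 fires, +5 burnt)
Step 5: cell (3,2)='.' (+3 fires, +3 burnt)
Step 6: cell (3,2)='.' (+1 fires, +3 burnt)
Step 7: cell (3,2)='.' (+0 fires, +1 burnt)
  fire out at step 7

3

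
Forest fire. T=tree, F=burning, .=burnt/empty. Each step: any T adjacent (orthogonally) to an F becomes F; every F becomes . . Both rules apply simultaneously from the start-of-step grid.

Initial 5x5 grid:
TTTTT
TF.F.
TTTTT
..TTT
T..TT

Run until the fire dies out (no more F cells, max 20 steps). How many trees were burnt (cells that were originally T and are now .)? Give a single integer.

Step 1: +5 fires, +2 burnt (F count now 5)
Step 2: +7 fires, +5 burnt (F count now 7)
Step 3: +3 fires, +7 burnt (F count now 3)
Step 4: +1 fires, +3 burnt (F count now 1)
Step 5: +0 fires, +1 burnt (F count now 0)
Fire out after step 5
Initially T: 17, now '.': 24
Total burnt (originally-T cells now '.'): 16

Answer: 16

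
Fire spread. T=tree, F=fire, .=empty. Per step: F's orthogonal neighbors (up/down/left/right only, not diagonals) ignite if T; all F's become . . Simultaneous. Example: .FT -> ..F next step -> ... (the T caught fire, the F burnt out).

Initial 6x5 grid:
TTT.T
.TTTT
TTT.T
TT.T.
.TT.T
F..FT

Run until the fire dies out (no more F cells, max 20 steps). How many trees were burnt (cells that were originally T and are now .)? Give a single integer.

Step 1: +1 fires, +2 burnt (F count now 1)
Step 2: +1 fires, +1 burnt (F count now 1)
Step 3: +0 fires, +1 burnt (F count now 0)
Fire out after step 3
Initially T: 19, now '.': 13
Total burnt (originally-T cells now '.'): 2

Answer: 2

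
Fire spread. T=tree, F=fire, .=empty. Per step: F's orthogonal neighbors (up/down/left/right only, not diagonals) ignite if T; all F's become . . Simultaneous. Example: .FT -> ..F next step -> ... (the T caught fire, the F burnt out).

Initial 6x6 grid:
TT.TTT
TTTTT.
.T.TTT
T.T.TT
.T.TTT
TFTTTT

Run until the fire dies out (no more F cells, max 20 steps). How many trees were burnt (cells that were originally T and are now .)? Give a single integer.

Step 1: +3 fires, +1 burnt (F count now 3)
Step 2: +1 fires, +3 burnt (F count now 1)
Step 3: +2 fires, +1 burnt (F count now 2)
Step 4: +2 fires, +2 burnt (F count now 2)
Step 5: +2 fires, +2 burnt (F count now 2)
Step 6: +2 fires, +2 burnt (F count now 2)
Step 7: +3 fires, +2 burnt (F count now 3)
Step 8: +2 fires, +3 burnt (F count now 2)
Step 9: +3 fires, +2 burnt (F count now 3)
Step 10: +1 fires, +3 burnt (F count now 1)
Step 11: +3 fires, +1 burnt (F count now 3)
Step 12: +1 fires, +3 burnt (F count now 1)
Step 13: +0 fires, +1 burnt (F count now 0)
Fire out after step 13
Initially T: 27, now '.': 34
Total burnt (originally-T cells now '.'): 25

Answer: 25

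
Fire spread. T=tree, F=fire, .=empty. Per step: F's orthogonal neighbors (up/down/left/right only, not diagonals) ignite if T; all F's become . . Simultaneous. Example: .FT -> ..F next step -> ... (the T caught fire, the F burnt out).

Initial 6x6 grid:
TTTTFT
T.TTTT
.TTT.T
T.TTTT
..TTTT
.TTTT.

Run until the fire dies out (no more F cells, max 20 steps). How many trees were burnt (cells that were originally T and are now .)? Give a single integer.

Answer: 26

Derivation:
Step 1: +3 fires, +1 burnt (F count now 3)
Step 2: +3 fires, +3 burnt (F count now 3)
Step 3: +4 fires, +3 burnt (F count now 4)
Step 4: +4 fires, +4 burnt (F count now 4)
Step 5: +6 fires, +4 burnt (F count now 6)
Step 6: +3 fires, +6 burnt (F count now 3)
Step 7: +2 fires, +3 burnt (F count now 2)
Step 8: +1 fires, +2 burnt (F count now 1)
Step 9: +0 fires, +1 burnt (F count now 0)
Fire out after step 9
Initially T: 27, now '.': 35
Total burnt (originally-T cells now '.'): 26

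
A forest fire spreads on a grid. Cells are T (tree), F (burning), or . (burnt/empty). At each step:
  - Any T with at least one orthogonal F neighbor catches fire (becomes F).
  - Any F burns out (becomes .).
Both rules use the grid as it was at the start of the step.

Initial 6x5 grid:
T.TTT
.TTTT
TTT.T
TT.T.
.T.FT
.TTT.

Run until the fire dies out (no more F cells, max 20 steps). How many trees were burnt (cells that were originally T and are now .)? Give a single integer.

Answer: 19

Derivation:
Step 1: +3 fires, +1 burnt (F count now 3)
Step 2: +1 fires, +3 burnt (F count now 1)
Step 3: +1 fires, +1 burnt (F count now 1)
Step 4: +1 fires, +1 burnt (F count now 1)
Step 5: +1 fires, +1 burnt (F count now 1)
Step 6: +2 fires, +1 burnt (F count now 2)
Step 7: +3 fires, +2 burnt (F count now 3)
Step 8: +1 fires, +3 burnt (F count now 1)
Step 9: +2 fires, +1 burnt (F count now 2)
Step 10: +2 fires, +2 burnt (F count now 2)
Step 11: +2 fires, +2 burnt (F count now 2)
Step 12: +0 fires, +2 burnt (F count now 0)
Fire out after step 12
Initially T: 20, now '.': 29
Total burnt (originally-T cells now '.'): 19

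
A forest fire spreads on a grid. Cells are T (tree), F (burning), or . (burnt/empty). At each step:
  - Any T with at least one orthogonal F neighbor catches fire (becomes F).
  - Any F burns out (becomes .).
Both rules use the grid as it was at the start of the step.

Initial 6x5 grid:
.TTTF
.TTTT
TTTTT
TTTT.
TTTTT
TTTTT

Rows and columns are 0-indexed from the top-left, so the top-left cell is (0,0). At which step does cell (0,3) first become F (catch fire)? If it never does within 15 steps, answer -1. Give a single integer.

Step 1: cell (0,3)='F' (+2 fires, +1 burnt)
  -> target ignites at step 1
Step 2: cell (0,3)='.' (+3 fires, +2 burnt)
Step 3: cell (0,3)='.' (+3 fires, +3 burnt)
Step 4: cell (0,3)='.' (+3 fires, +3 burnt)
Step 5: cell (0,3)='.' (+3 fires, +3 burnt)
Step 6: cell (0,3)='.' (+5 fires, +3 burnt)
Step 7: cell (0,3)='.' (+4 fires, +5 burnt)
Step 8: cell (0,3)='.' (+2 fires, +4 burnt)
Step 9: cell (0,3)='.' (+1 fires, +2 burnt)
Step 10: cell (0,3)='.' (+0 fires, +1 burnt)
  fire out at step 10

1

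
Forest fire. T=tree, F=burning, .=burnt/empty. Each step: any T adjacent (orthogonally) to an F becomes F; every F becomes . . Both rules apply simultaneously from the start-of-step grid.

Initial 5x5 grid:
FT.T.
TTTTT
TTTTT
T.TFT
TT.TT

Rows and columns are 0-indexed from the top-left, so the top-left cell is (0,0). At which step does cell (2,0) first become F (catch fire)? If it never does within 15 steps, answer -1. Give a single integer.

Step 1: cell (2,0)='T' (+6 fires, +2 burnt)
Step 2: cell (2,0)='F' (+6 fires, +6 burnt)
  -> target ignites at step 2
Step 3: cell (2,0)='.' (+5 fires, +6 burnt)
Step 4: cell (2,0)='.' (+1 fires, +5 burnt)
Step 5: cell (2,0)='.' (+1 fires, +1 burnt)
Step 6: cell (2,0)='.' (+0 fires, +1 burnt)
  fire out at step 6

2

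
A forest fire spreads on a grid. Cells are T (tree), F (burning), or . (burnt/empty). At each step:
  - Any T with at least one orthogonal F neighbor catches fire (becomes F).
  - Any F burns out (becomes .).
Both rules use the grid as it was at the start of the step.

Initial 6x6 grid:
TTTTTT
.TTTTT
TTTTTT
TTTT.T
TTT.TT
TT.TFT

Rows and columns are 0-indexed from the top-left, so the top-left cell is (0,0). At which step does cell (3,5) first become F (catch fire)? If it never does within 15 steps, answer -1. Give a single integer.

Step 1: cell (3,5)='T' (+3 fires, +1 burnt)
Step 2: cell (3,5)='T' (+1 fires, +3 burnt)
Step 3: cell (3,5)='F' (+1 fires, +1 burnt)
  -> target ignites at step 3
Step 4: cell (3,5)='.' (+1 fires, +1 burnt)
Step 5: cell (3,5)='.' (+2 fires, +1 burnt)
Step 6: cell (3,5)='.' (+3 fires, +2 burnt)
Step 7: cell (3,5)='.' (+4 fires, +3 burnt)
Step 8: cell (3,5)='.' (+4 fires, +4 burnt)
Step 9: cell (3,5)='.' (+5 fires, +4 burnt)
Step 10: cell (3,5)='.' (+3 fires, +5 burnt)
Step 11: cell (3,5)='.' (+3 fires, +3 burnt)
Step 12: cell (3,5)='.' (+1 fires, +3 burnt)
Step 13: cell (3,5)='.' (+0 fires, +1 burnt)
  fire out at step 13

3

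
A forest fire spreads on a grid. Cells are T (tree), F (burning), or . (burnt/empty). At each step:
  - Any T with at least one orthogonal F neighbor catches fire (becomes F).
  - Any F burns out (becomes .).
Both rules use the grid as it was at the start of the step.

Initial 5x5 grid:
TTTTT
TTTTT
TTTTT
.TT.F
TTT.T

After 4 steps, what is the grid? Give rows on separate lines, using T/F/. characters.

Step 1: 2 trees catch fire, 1 burn out
  TTTTT
  TTTTT
  TTTTF
  .TT..
  TTT.F
Step 2: 2 trees catch fire, 2 burn out
  TTTTT
  TTTTF
  TTTF.
  .TT..
  TTT..
Step 3: 3 trees catch fire, 2 burn out
  TTTTF
  TTTF.
  TTF..
  .TT..
  TTT..
Step 4: 4 trees catch fire, 3 burn out
  TTTF.
  TTF..
  TF...
  .TF..
  TTT..

TTTF.
TTF..
TF...
.TF..
TTT..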